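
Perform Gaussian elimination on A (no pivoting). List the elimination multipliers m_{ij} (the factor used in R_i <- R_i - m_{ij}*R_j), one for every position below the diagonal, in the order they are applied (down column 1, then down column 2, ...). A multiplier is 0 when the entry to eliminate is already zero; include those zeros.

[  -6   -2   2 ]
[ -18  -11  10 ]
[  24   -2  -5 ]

Forward elimination:
R2 <- R2 - (3)*R1:  [  0  -5   4 ]
R3 <- R3 - (-4)*R1:  [   0  -10    3 ]
R3 <- R3 - (2)*R2:  [  0   0  -5 ]
Multipliers (in order of application): m_{21} = 3, m_{31} = -4, m_{32} = 2

multipliers: 3, -4, 2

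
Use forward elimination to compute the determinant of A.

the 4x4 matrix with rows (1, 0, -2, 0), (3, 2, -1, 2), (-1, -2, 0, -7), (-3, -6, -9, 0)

det(A) = 36

Forward elimination:
R2 <- R2 - (3)*R1:  [ 0  2  5  2 ]
R3 <- R3 - (-1)*R1:  [  0  -2  -2  -7 ]
R4 <- R4 - (-3)*R1:  [   0   -6  -15    0 ]
R3 <- R3 - (-1)*R2:  [  0   0   3  -5 ]
R4 <- R4 - (-3)*R2:  [ 0  0  0  6 ]
Upper-triangular form:
[ 1  0  -2   0 ]
[ 0  2   5   2 ]
[ 0  0   3  -5 ]
[ 0  0   0   6 ]
det(A) = (-1)^0 * (1) * (2) * (3) * (6) = 36  (0 row swaps -> sign +1)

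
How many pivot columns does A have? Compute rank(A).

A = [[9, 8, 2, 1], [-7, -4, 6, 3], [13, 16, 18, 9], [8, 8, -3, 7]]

rank(A) = 3

Row reduction:
R2 <- R2 - (-7/9)*R1:  [    0  20/9  68/9  34/9 ]
R3 <- R3 - (13/9)*R1:  [     0   40/9  136/9   68/9 ]
R4 <- R4 - (8/9)*R1:  [     0    8/9  -43/9   55/9 ]
R3 <- R3 - (2)*R2:  [ 0  0  0  0 ]
R4 <- R4 - (2/5)*R2:  [     0      0  -39/5   23/5 ]
R3 <-> R4   (pivot in column 3 was zero)
[ 9     8      2     1 ]
[ 0  20/9   68/9  34/9 ]
[ 0     0  -39/5  23/5 ]
[ 0     0      0     0 ]
Row echelon form:
[ 9     8      2     1 ]
[ 0  20/9   68/9  34/9 ]
[ 0     0  -39/5  23/5 ]
[ 0     0      0     0 ]
Nonzero rows / pivot columns: 3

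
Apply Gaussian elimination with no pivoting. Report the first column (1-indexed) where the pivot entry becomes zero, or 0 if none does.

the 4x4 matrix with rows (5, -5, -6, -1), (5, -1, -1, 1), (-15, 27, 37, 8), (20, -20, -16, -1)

Naive forward elimination:
R2 <- R2 - (1)*R1:  [ 0  4  5  2 ]
R3 <- R3 - (-3)*R1:  [  0  12  19   5 ]
R4 <- R4 - (4)*R1:  [ 0  0  8  3 ]
R3 <- R3 - (3)*R2:  [  0   0   4  -1 ]
R4 <- R4 - (2)*R3:  [ 0  0  0  5 ]
All pivots nonzero; naive elimination completes without hitting a zero pivot.

first zero-pivot column = 0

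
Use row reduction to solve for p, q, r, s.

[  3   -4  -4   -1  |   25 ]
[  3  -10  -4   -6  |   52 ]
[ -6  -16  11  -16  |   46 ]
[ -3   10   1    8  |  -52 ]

(2, -2, -2, -3)

Forward elimination on [A|b]:
R2 <- R2 - (1)*R1:  [  0  -6   0  -5  27 ]
R3 <- R3 - (-2)*R1:  [   0  -24    3  -18   96 ]
R4 <- R4 - (-1)*R1:  [   0    6   -3    7  -27 ]
R3 <- R3 - (4)*R2:  [   0    0    3    2  -12 ]
R4 <- R4 - (-1)*R2:  [  0   0  -3   2   0 ]
R4 <- R4 - (-1)*R3:  [   0    0    0    4  -12 ]
Row echelon form:
[ 3  -4  -4  -1  |   25 ]
[ 0  -6   0  -5  |   27 ]
[ 0   0   3   2  |  -12 ]
[ 0   0   0   4  |  -12 ]
Back-substitution:
s = (-12) / 4 = -3
r = (-12 - (2)*(-3)) / 3 = -2
q = (27 - (-5)*(-3)) / -6 = -2
p = (25 - (-4)*(-2) - (-4)*(-2) - (-1)*(-3)) / 3 = 2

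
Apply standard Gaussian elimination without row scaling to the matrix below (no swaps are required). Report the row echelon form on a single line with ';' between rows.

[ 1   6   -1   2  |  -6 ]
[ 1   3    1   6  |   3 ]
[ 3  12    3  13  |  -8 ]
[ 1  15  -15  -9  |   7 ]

REF = [1 6 -1 2 -6; 0 -3 2 4 9; 0 0 2 -1 -8; 0 0 0 -3 8]

Forward elimination:
R2 <- R2 - (1)*R1:  [  0  -3   2   4   9 ]
R3 <- R3 - (3)*R1:  [  0  -6   6   7  10 ]
R4 <- R4 - (1)*R1:  [   0    9  -14  -11   13 ]
R3 <- R3 - (2)*R2:  [  0   0   2  -1  -8 ]
R4 <- R4 - (-3)*R2:  [  0   0  -8   1  40 ]
R4 <- R4 - (-4)*R3:  [  0   0   0  -3   8 ]
Row echelon form:
[ 1   6  -1   2  |  -6 ]
[ 0  -3   2   4  |   9 ]
[ 0   0   2  -1  |  -8 ]
[ 0   0   0  -3  |   8 ]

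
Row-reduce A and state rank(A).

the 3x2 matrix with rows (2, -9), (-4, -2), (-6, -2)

rank(A) = 2

Row reduction:
R2 <- R2 - (-2)*R1:  [   0  -20 ]
R3 <- R3 - (-3)*R1:  [   0  -29 ]
R3 <- R3 - (29/20)*R2:  [ 0  0 ]
Row echelon form:
[ 2   -9 ]
[ 0  -20 ]
[ 0    0 ]
Nonzero rows / pivot columns: 2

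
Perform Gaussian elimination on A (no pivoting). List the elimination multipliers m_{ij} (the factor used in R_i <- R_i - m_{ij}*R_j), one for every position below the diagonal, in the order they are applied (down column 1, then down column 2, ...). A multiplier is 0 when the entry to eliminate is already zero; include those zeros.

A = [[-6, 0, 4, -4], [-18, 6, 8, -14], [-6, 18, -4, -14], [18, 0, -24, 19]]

Forward elimination:
R2 <- R2 - (3)*R1:  [  0   6  -4  -2 ]
R3 <- R3 - (1)*R1:  [   0   18   -8  -10 ]
R4 <- R4 - (-3)*R1:  [   0    0  -12    7 ]
R3 <- R3 - (3)*R2:  [  0   0   4  -4 ]
R4: entry in column 2 is already 0 -> m_{42} = 0 (no row operation needed)
R4 <- R4 - (-3)*R3:  [  0   0   0  -5 ]
Multipliers (in order of application): m_{21} = 3, m_{31} = 1, m_{41} = -3, m_{32} = 3, m_{42} = 0, m_{43} = -3

multipliers: 3, 1, -3, 3, 0, -3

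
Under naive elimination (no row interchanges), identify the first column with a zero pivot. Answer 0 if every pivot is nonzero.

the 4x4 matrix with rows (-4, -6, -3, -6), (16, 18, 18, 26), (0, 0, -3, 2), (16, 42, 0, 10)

Naive forward elimination:
R2 <- R2 - (-4)*R1:  [  0  -6   6   2 ]
R4 <- R4 - (-4)*R1:  [   0   18  -12  -14 ]
R4 <- R4 - (-3)*R2:  [  0   0   6  -8 ]
R4 <- R4 - (-2)*R3:  [  0   0   0  -4 ]
All pivots nonzero; naive elimination completes without hitting a zero pivot.

first zero-pivot column = 0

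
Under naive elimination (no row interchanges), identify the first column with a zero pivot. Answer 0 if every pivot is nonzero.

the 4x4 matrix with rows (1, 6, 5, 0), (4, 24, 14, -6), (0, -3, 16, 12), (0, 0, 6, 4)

Naive forward elimination:
R2 <- R2 - (4)*R1:  [  0   0  -6  -6 ]
Matrix at this point:
[ 1   6   5   0 ]
[ 0   0  -6  -6 ]
[ 0  -3  16  12 ]
[ 0   0   6   4 ]
Pivot entry (2,2) is zero but row 3 has -3 in column 2 -> naive elimination stops; a row interchange (e.g. R2 <-> R3) would be required here.

first zero-pivot column = 2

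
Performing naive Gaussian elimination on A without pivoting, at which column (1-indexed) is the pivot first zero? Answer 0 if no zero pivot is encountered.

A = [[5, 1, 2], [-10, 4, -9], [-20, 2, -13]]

Naive forward elimination:
R2 <- R2 - (-2)*R1:  [  0   6  -5 ]
R3 <- R3 - (-4)*R1:  [  0   6  -5 ]
R3 <- R3 - (1)*R2:  [ 0  0  0 ]
Matrix at this point:
[ 5  1   2 ]
[ 0  6  -5 ]
[ 0  0   0 ]
Pivot entry (3,3) in the last row is zero and there are no rows below to swap with -> zero pivot in column 3 (A is singular).

first zero-pivot column = 3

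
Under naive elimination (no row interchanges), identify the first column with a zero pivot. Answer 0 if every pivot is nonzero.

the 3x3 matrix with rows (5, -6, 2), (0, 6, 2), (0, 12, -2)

first zero-pivot column = 0

Naive forward elimination:
R3 <- R3 - (2)*R2:  [  0   0  -6 ]
All pivots nonzero; naive elimination completes without hitting a zero pivot.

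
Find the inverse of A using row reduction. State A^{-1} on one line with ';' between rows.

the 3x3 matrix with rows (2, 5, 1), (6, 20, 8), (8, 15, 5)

Gauss-Jordan on [A | I]:
R1 <- (1/2)*R1:  [   1  5/2  1/2  |  1/2    0    0 ]
R2 <- R2 - (6)*R1:  [  0   5   5  |  -3   1   0 ]
R3 <- R3 - (8)*R1:  [  0  -5   1  |  -4   0   1 ]
R2 <- (1/5)*R2:  [    0     1     1  |  -3/5   1/5     0 ]
R1 <- R1 - (5/2)*R2:  [    1     0    -2  |     2  -1/2     0 ]
R3 <- R3 - (-5)*R2:  [  0   0   6  |  -7   1   1 ]
R3 <- (1/6)*R3:  [    0     0     1  |  -7/6   1/6   1/6 ]
R1 <- R1 - (-2)*R3:  [    1     0     0  |  -1/3  -1/6   1/3 ]
R2 <- R2 - (1)*R3:  [     0      1      0  |  17/30   1/30   -1/6 ]
Right block of [I | A^{-1}] is the inverse:
[  -1/3  -1/6   1/3 ]
[ 17/30  1/30  -1/6 ]
[  -7/6   1/6   1/6 ]

inverse = [-1/3 -1/6 1/3; 17/30 1/30 -1/6; -7/6 1/6 1/6]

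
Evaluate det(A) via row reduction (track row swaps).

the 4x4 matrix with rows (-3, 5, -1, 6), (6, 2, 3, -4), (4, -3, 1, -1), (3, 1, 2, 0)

Forward elimination:
R2 <- R2 - (-2)*R1:  [  0  12   1   8 ]
R3 <- R3 - (-4/3)*R1:  [    0  11/3  -1/3     7 ]
R4 <- R4 - (-1)*R1:  [ 0  6  1  6 ]
R3 <- R3 - (11/36)*R2:  [      0       0  -23/36    41/9 ]
R4 <- R4 - (1/2)*R2:  [   0    0  1/2    2 ]
R4 <- R4 - (-18/23)*R3:  [      0       0       0  128/23 ]
Upper-triangular form:
[ -3   5      -1       6 ]
[  0  12       1       8 ]
[  0   0  -23/36    41/9 ]
[  0   0       0  128/23 ]
det(A) = (-1)^0 * (-3) * (12) * (-23/36) * (128/23) = 128  (0 row swaps -> sign +1)

det(A) = 128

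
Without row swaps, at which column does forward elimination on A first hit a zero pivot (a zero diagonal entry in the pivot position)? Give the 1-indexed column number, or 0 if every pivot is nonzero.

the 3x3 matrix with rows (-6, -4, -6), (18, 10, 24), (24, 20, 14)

Naive forward elimination:
R2 <- R2 - (-3)*R1:  [  0  -2   6 ]
R3 <- R3 - (-4)*R1:  [   0    4  -10 ]
R3 <- R3 - (-2)*R2:  [ 0  0  2 ]
All pivots nonzero; naive elimination completes without hitting a zero pivot.

first zero-pivot column = 0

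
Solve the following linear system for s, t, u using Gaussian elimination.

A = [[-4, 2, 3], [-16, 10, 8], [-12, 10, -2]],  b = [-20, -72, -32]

(0, -4, -4)

Forward elimination on [A|b]:
R2 <- R2 - (4)*R1:  [  0   2  -4   8 ]
R3 <- R3 - (3)*R1:  [   0    4  -11   28 ]
R3 <- R3 - (2)*R2:  [  0   0  -3  12 ]
Row echelon form:
[ -4  2   3  |  -20 ]
[  0  2  -4  |    8 ]
[  0  0  -3  |   12 ]
Back-substitution:
u = (12) / -3 = -4
t = (8 - (-4)*(-4)) / 2 = -4
s = (-20 - (2)*(-4) - (3)*(-4)) / -4 = 0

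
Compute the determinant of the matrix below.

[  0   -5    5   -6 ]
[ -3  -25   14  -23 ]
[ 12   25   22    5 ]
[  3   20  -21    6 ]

det(A) = -45

Forward elimination:
R1 <-> R2   (pivot in column 1 was zero)
[ -3  -25   14  -23 ]
[  0   -5    5   -6 ]
[ 12   25   22    5 ]
[  3   20  -21    6 ]
R3 <- R3 - (-4)*R1:  [   0  -75   78  -87 ]
R4 <- R4 - (-1)*R1:  [   0   -5   -7  -17 ]
R3 <- R3 - (15)*R2:  [ 0  0  3  3 ]
R4 <- R4 - (1)*R2:  [   0    0  -12  -11 ]
R4 <- R4 - (-4)*R3:  [ 0  0  0  1 ]
Upper-triangular form:
[ -3  -25  14  -23 ]
[  0   -5   5   -6 ]
[  0    0   3    3 ]
[  0    0   0    1 ]
det(A) = (-1)^1 * (-3) * (-5) * (3) * (1) = -45  (1 row swap -> sign -1)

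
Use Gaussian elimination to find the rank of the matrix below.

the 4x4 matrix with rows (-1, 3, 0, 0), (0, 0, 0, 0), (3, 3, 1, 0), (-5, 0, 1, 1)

rank(A) = 3

Row reduction:
R3 <- R3 - (-3)*R1:  [  0  12   1   0 ]
R4 <- R4 - (5)*R1:  [   0  -15    1    1 ]
R2 <-> R3   (pivot in column 2 was zero)
[ -1    3  0  0 ]
[  0   12  1  0 ]
[  0    0  0  0 ]
[  0  -15  1  1 ]
R4 <- R4 - (-5/4)*R2:  [   0    0  9/4    1 ]
R3 <-> R4   (pivot in column 3 was zero)
[ -1   3    0  0 ]
[  0  12    1  0 ]
[  0   0  9/4  1 ]
[  0   0    0  0 ]
Row echelon form:
[ -1   3    0  0 ]
[  0  12    1  0 ]
[  0   0  9/4  1 ]
[  0   0    0  0 ]
Nonzero rows / pivot columns: 3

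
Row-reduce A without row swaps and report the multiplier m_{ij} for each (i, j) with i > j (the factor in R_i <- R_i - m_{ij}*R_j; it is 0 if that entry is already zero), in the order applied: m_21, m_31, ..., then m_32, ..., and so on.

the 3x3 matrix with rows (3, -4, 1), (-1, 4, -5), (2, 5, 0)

multipliers: -1/3, 2/3, 23/8

Forward elimination:
R2 <- R2 - (-1/3)*R1:  [     0    8/3  -14/3 ]
R3 <- R3 - (2/3)*R1:  [    0  23/3  -2/3 ]
R3 <- R3 - (23/8)*R2:  [    0     0  51/4 ]
Multipliers (in order of application): m_{21} = -1/3, m_{31} = 2/3, m_{32} = 23/8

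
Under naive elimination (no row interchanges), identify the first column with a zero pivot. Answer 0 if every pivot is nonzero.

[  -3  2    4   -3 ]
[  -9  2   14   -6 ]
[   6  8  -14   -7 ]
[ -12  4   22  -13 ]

Naive forward elimination:
R2 <- R2 - (3)*R1:  [  0  -4   2   3 ]
R3 <- R3 - (-2)*R1:  [   0   12   -6  -13 ]
R4 <- R4 - (4)*R1:  [  0  -4   6  -1 ]
R3 <- R3 - (-3)*R2:  [  0   0   0  -4 ]
R4 <- R4 - (1)*R2:  [  0   0   4  -4 ]
Matrix at this point:
[ -3   2  4  -3 ]
[  0  -4  2   3 ]
[  0   0  0  -4 ]
[  0   0  4  -4 ]
Pivot entry (3,3) is zero but row 4 has 4 in column 3 -> naive elimination stops; a row interchange (e.g. R3 <-> R4) would be required here.

first zero-pivot column = 3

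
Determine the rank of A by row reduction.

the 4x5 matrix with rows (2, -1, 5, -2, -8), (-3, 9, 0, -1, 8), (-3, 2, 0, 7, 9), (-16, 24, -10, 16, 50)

Row reduction:
R2 <- R2 - (-3/2)*R1:  [    0  15/2  15/2    -4    -4 ]
R3 <- R3 - (-3/2)*R1:  [    0   1/2  15/2     4    -3 ]
R4 <- R4 - (-8)*R1:  [   0   16   30    0  -14 ]
R3 <- R3 - (1/15)*R2:  [      0       0       7   64/15  -41/15 ]
R4 <- R4 - (32/15)*R2:  [      0       0      14  128/15  -82/15 ]
R4 <- R4 - (2)*R3:  [ 0  0  0  0  0 ]
Row echelon form:
[ 2    -1     5     -2      -8 ]
[ 0  15/2  15/2     -4      -4 ]
[ 0     0     7  64/15  -41/15 ]
[ 0     0     0      0       0 ]
Nonzero rows / pivot columns: 3

rank(A) = 3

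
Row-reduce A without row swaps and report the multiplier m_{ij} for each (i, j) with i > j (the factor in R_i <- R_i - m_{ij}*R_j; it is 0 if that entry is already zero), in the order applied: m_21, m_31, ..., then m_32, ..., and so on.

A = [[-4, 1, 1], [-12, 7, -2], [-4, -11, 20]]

Forward elimination:
R2 <- R2 - (3)*R1:  [  0   4  -5 ]
R3 <- R3 - (1)*R1:  [   0  -12   19 ]
R3 <- R3 - (-3)*R2:  [ 0  0  4 ]
Multipliers (in order of application): m_{21} = 3, m_{31} = 1, m_{32} = -3

multipliers: 3, 1, -3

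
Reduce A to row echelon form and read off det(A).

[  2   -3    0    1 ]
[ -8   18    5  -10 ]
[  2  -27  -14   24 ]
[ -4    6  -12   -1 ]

Forward elimination:
R2 <- R2 - (-4)*R1:  [  0   6   5  -6 ]
R3 <- R3 - (1)*R1:  [   0  -24  -14   23 ]
R4 <- R4 - (-2)*R1:  [   0    0  -12    1 ]
R3 <- R3 - (-4)*R2:  [  0   0   6  -1 ]
R4 <- R4 - (-2)*R3:  [  0   0   0  -1 ]
Upper-triangular form:
[ 2  -3  0   1 ]
[ 0   6  5  -6 ]
[ 0   0  6  -1 ]
[ 0   0  0  -1 ]
det(A) = (-1)^0 * (2) * (6) * (6) * (-1) = -72  (0 row swaps -> sign +1)

det(A) = -72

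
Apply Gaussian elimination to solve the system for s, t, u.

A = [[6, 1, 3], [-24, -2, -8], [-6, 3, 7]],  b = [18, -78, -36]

Forward elimination on [A|b]:
R2 <- R2 - (-4)*R1:  [  0   2   4  -6 ]
R3 <- R3 - (-1)*R1:  [   0    4   10  -18 ]
R3 <- R3 - (2)*R2:  [  0   0   2  -6 ]
Row echelon form:
[ 6  1  3  |  18 ]
[ 0  2  4  |  -6 ]
[ 0  0  2  |  -6 ]
Back-substitution:
u = (-6) / 2 = -3
t = (-6 - (4)*(-3)) / 2 = 3
s = (18 - (1)*(3) - (3)*(-3)) / 6 = 4

(4, 3, -3)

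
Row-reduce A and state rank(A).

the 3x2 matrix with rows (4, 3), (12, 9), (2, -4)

Row reduction:
R2 <- R2 - (3)*R1:  [ 0  0 ]
R3 <- R3 - (1/2)*R1:  [     0  -11/2 ]
R2 <-> R3   (pivot in column 2 was zero)
[ 4      3 ]
[ 0  -11/2 ]
[ 0      0 ]
Row echelon form:
[ 4      3 ]
[ 0  -11/2 ]
[ 0      0 ]
Nonzero rows / pivot columns: 2

rank(A) = 2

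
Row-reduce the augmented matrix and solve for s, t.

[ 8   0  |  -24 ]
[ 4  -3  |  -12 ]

(-3, 0)

Forward elimination on [A|b]:
R2 <- R2 - (1/2)*R1:  [  0  -3   0 ]
Row echelon form:
[ 8   0  |  -24 ]
[ 0  -3  |    0 ]
Back-substitution:
t = (0) / -3 = 0
s = (-24) / 8 = -3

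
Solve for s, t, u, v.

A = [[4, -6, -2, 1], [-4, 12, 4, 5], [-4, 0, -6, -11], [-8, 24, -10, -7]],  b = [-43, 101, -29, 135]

(-5, 5, -1, 5)

Forward elimination on [A|b]:
R2 <- R2 - (-1)*R1:  [  0   6   2   6  58 ]
R3 <- R3 - (-1)*R1:  [   0   -6   -8  -10  -72 ]
R4 <- R4 - (-2)*R1:  [   0   12  -14   -5   49 ]
R3 <- R3 - (-1)*R2:  [   0    0   -6   -4  -14 ]
R4 <- R4 - (2)*R2:  [   0    0  -18  -17  -67 ]
R4 <- R4 - (3)*R3:  [   0    0    0   -5  -25 ]
Row echelon form:
[ 4  -6  -2   1  |  -43 ]
[ 0   6   2   6  |   58 ]
[ 0   0  -6  -4  |  -14 ]
[ 0   0   0  -5  |  -25 ]
Back-substitution:
v = (-25) / -5 = 5
u = (-14 - (-4)*(5)) / -6 = -1
t = (58 - (2)*(-1) - (6)*(5)) / 6 = 5
s = (-43 - (-6)*(5) - (-2)*(-1) - (1)*(5)) / 4 = -5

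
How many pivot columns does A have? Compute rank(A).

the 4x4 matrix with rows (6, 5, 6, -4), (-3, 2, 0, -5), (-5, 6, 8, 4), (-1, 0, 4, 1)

rank(A) = 4

Row reduction:
R2 <- R2 - (-1/2)*R1:  [   0  9/2    3   -7 ]
R3 <- R3 - (-5/6)*R1:  [    0  61/6    13   2/3 ]
R4 <- R4 - (-1/6)*R1:  [   0  5/6    5  1/3 ]
R3 <- R3 - (61/27)*R2:  [      0       0    56/9  445/27 ]
R4 <- R4 - (5/27)*R2:  [     0      0   40/9  44/27 ]
R4 <- R4 - (5/7)*R3:  [     0      0      0  -71/7 ]
Row echelon form:
[ 6    5     6      -4 ]
[ 0  9/2     3      -7 ]
[ 0    0  56/9  445/27 ]
[ 0    0     0   -71/7 ]
Nonzero rows / pivot columns: 4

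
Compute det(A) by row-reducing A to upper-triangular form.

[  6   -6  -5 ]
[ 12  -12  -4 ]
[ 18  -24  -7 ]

Forward elimination:
R2 <- R2 - (2)*R1:  [ 0  0  6 ]
R3 <- R3 - (3)*R1:  [  0  -6   8 ]
R2 <-> R3   (pivot in column 2 was zero)
[ 6  -6  -5 ]
[ 0  -6   8 ]
[ 0   0   6 ]
Upper-triangular form:
[ 6  -6  -5 ]
[ 0  -6   8 ]
[ 0   0   6 ]
det(A) = (-1)^1 * (6) * (-6) * (6) = 216  (1 row swap -> sign -1)

det(A) = 216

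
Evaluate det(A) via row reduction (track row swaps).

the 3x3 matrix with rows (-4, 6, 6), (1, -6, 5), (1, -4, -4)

det(A) = -110

Forward elimination:
R2 <- R2 - (-1/4)*R1:  [    0  -9/2  13/2 ]
R3 <- R3 - (-1/4)*R1:  [    0  -5/2  -5/2 ]
R3 <- R3 - (5/9)*R2:  [     0      0  -55/9 ]
Upper-triangular form:
[ -4     6      6 ]
[  0  -9/2   13/2 ]
[  0     0  -55/9 ]
det(A) = (-1)^0 * (-4) * (-9/2) * (-55/9) = -110  (0 row swaps -> sign +1)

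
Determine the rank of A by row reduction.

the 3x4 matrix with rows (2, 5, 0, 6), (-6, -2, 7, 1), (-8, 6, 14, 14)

rank(A) = 2

Row reduction:
R2 <- R2 - (-3)*R1:  [  0  13   7  19 ]
R3 <- R3 - (-4)*R1:  [  0  26  14  38 ]
R3 <- R3 - (2)*R2:  [ 0  0  0  0 ]
Row echelon form:
[ 2   5  0   6 ]
[ 0  13  7  19 ]
[ 0   0  0   0 ]
Nonzero rows / pivot columns: 2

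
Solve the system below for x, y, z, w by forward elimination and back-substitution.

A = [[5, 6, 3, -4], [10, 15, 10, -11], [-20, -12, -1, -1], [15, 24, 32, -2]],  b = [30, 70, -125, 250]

(4, 3, 4, 5)

Forward elimination on [A|b]:
R2 <- R2 - (2)*R1:  [  0   3   4  -3  10 ]
R3 <- R3 - (-4)*R1:  [   0   12   11  -17   -5 ]
R4 <- R4 - (3)*R1:  [   0    6   23   10  160 ]
R3 <- R3 - (4)*R2:  [   0    0   -5   -5  -45 ]
R4 <- R4 - (2)*R2:  [   0    0   15   16  140 ]
R4 <- R4 - (-3)*R3:  [ 0  0  0  1  5 ]
Row echelon form:
[ 5  6   3  -4  |   30 ]
[ 0  3   4  -3  |   10 ]
[ 0  0  -5  -5  |  -45 ]
[ 0  0   0   1  |    5 ]
Back-substitution:
w = (5) / 1 = 5
z = (-45 - (-5)*(5)) / -5 = 4
y = (10 - (4)*(4) - (-3)*(5)) / 3 = 3
x = (30 - (6)*(3) - (3)*(4) - (-4)*(5)) / 5 = 4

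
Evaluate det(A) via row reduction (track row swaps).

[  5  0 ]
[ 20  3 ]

det(A) = 15

Forward elimination:
R2 <- R2 - (4)*R1:  [ 0  3 ]
Upper-triangular form:
[ 5  0 ]
[ 0  3 ]
det(A) = (-1)^0 * (5) * (3) = 15  (0 row swaps -> sign +1)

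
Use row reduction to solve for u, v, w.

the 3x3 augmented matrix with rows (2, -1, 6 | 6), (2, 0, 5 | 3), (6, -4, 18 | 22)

(4, -4, -1)

Forward elimination on [A|b]:
R2 <- R2 - (1)*R1:  [  0   1  -1  -3 ]
R3 <- R3 - (3)*R1:  [  0  -1   0   4 ]
R3 <- R3 - (-1)*R2:  [  0   0  -1   1 ]
Row echelon form:
[ 2  -1   6  |   6 ]
[ 0   1  -1  |  -3 ]
[ 0   0  -1  |   1 ]
Back-substitution:
w = (1) / -1 = -1
v = (-3 - (-1)*(-1)) / 1 = -4
u = (6 - (-1)*(-4) - (6)*(-1)) / 2 = 4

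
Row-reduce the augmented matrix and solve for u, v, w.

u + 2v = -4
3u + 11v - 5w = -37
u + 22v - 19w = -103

Forward elimination on [A|b]:
R2 <- R2 - (3)*R1:  [   0    5   -5  -25 ]
R3 <- R3 - (1)*R1:  [   0   20  -19  -99 ]
R3 <- R3 - (4)*R2:  [ 0  0  1  1 ]
Row echelon form:
[ 1  2   0  |   -4 ]
[ 0  5  -5  |  -25 ]
[ 0  0   1  |    1 ]
Back-substitution:
w = (1) / 1 = 1
v = (-25 - (-5)*(1)) / 5 = -4
u = (-4 - (2)*(-4)) / 1 = 4

(4, -4, 1)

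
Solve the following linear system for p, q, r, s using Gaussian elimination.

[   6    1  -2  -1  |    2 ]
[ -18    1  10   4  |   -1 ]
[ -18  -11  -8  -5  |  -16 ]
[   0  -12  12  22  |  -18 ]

(1, -1, 3, -3)

Forward elimination on [A|b]:
R2 <- R2 - (-3)*R1:  [ 0  4  4  1  5 ]
R3 <- R3 - (-3)*R1:  [   0   -8  -14   -8  -10 ]
R3 <- R3 - (-2)*R2:  [  0   0  -6  -6   0 ]
R4 <- R4 - (-3)*R2:  [  0   0  24  25  -3 ]
R4 <- R4 - (-4)*R3:  [  0   0   0   1  -3 ]
Row echelon form:
[ 6  1  -2  -1  |   2 ]
[ 0  4   4   1  |   5 ]
[ 0  0  -6  -6  |   0 ]
[ 0  0   0   1  |  -3 ]
Back-substitution:
s = (-3) / 1 = -3
r = (0 - (-6)*(-3)) / -6 = 3
q = (5 - (4)*(3) - (1)*(-3)) / 4 = -1
p = (2 - (1)*(-1) - (-2)*(3) - (-1)*(-3)) / 6 = 1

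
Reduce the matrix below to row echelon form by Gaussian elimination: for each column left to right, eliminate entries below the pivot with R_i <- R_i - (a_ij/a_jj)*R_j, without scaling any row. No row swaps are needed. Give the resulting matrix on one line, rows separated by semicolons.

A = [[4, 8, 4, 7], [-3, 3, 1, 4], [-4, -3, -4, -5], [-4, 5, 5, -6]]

REF = [4 8 4 7; 0 9 4 37/4; 0 0 -20/9 -113/36; 0 0 0 -1353/80]

Forward elimination:
R2 <- R2 - (-3/4)*R1:  [    0     9     4  37/4 ]
R3 <- R3 - (-1)*R1:  [ 0  5  0  2 ]
R4 <- R4 - (-1)*R1:  [  0  13   9   1 ]
R3 <- R3 - (5/9)*R2:  [       0        0    -20/9  -113/36 ]
R4 <- R4 - (13/9)*R2:  [       0        0     29/9  -445/36 ]
R4 <- R4 - (-29/20)*R3:  [        0         0         0  -1353/80 ]
Row echelon form:
[ 4  8      4         7 ]
[ 0  9      4      37/4 ]
[ 0  0  -20/9   -113/36 ]
[ 0  0      0  -1353/80 ]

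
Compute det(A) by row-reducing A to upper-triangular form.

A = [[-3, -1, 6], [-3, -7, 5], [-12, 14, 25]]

Forward elimination:
R2 <- R2 - (1)*R1:  [  0  -6  -1 ]
R3 <- R3 - (4)*R1:  [  0  18   1 ]
R3 <- R3 - (-3)*R2:  [  0   0  -2 ]
Upper-triangular form:
[ -3  -1   6 ]
[  0  -6  -1 ]
[  0   0  -2 ]
det(A) = (-1)^0 * (-3) * (-6) * (-2) = -36  (0 row swaps -> sign +1)

det(A) = -36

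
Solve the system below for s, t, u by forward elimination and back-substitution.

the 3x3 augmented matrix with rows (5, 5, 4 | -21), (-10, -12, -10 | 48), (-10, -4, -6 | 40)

Forward elimination on [A|b]:
R2 <- R2 - (-2)*R1:  [  0  -2  -2   6 ]
R3 <- R3 - (-2)*R1:  [  0   6   2  -2 ]
R3 <- R3 - (-3)*R2:  [  0   0  -4  16 ]
Row echelon form:
[ 5   5   4  |  -21 ]
[ 0  -2  -2  |    6 ]
[ 0   0  -4  |   16 ]
Back-substitution:
u = (16) / -4 = -4
t = (6 - (-2)*(-4)) / -2 = 1
s = (-21 - (5)*(1) - (4)*(-4)) / 5 = -2

(-2, 1, -4)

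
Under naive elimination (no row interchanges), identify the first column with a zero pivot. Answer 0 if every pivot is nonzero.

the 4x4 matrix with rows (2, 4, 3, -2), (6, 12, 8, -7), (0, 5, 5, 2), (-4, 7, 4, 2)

Naive forward elimination:
R2 <- R2 - (3)*R1:  [  0   0  -1  -1 ]
R4 <- R4 - (-2)*R1:  [  0  15  10  -2 ]
Matrix at this point:
[ 2   4   3  -2 ]
[ 0   0  -1  -1 ]
[ 0   5   5   2 ]
[ 0  15  10  -2 ]
Pivot entry (2,2) is zero but row 3 has 5 in column 2 -> naive elimination stops; a row interchange (e.g. R2 <-> R3) would be required here.

first zero-pivot column = 2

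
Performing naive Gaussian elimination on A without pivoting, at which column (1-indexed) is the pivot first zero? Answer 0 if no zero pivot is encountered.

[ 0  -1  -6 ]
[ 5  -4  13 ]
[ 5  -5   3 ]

first zero-pivot column = 1

Naive forward elimination:
Pivot entry (1,1) is zero but row 2 has 5 in column 1 -> naive elimination stops; a row interchange (e.g. R1 <-> R2) would be required here.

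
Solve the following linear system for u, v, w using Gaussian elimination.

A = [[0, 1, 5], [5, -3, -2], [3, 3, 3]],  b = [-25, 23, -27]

Forward elimination on [A|b]:
R1 <-> R2   (pivot in column 1 was zero)
[ 5  -3  -2   23 ]
[ 0   1   5  -25 ]
[ 3   3   3  -27 ]
R3 <- R3 - (3/5)*R1:  [      0    24/5    21/5  -204/5 ]
R3 <- R3 - (24/5)*R2:  [     0      0  -99/5  396/5 ]
Row echelon form:
[ 5  -3     -2  |     23 ]
[ 0   1      5  |    -25 ]
[ 0   0  -99/5  |  396/5 ]
Back-substitution:
w = (396/5) / (-99/5) = -4
v = (-25 - (5)*(-4)) / 1 = -5
u = (23 - (-3)*(-5) - (-2)*(-4)) / 5 = 0

(0, -5, -4)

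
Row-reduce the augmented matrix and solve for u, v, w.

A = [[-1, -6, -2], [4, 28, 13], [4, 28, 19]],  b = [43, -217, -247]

(-3, -5, -5)

Forward elimination on [A|b]:
R2 <- R2 - (-4)*R1:  [   0    4    5  -45 ]
R3 <- R3 - (-4)*R1:  [   0    4   11  -75 ]
R3 <- R3 - (1)*R2:  [   0    0    6  -30 ]
Row echelon form:
[ -1  -6  -2  |   43 ]
[  0   4   5  |  -45 ]
[  0   0   6  |  -30 ]
Back-substitution:
w = (-30) / 6 = -5
v = (-45 - (5)*(-5)) / 4 = -5
u = (43 - (-6)*(-5) - (-2)*(-5)) / -1 = -3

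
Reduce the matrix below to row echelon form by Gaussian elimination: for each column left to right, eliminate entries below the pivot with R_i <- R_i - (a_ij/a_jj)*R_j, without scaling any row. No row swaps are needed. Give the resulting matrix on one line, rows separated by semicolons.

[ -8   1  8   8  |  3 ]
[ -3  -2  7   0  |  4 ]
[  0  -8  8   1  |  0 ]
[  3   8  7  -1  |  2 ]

Forward elimination:
R2 <- R2 - (3/8)*R1:  [     0  -19/8      4     -3   23/8 ]
R4 <- R4 - (-3/8)*R1:  [    0  67/8    10     2  25/8 ]
R3 <- R3 - (64/19)*R2:  [       0        0  -104/19   211/19  -184/19 ]
R4 <- R4 - (-67/19)*R2:  [       0        0   458/19  -163/19   252/19 ]
R4 <- R4 - (-229/52)*R3:  [       0        0        0  2097/52  -382/13 ]
Row echelon form:
[ -8      1        8        8  |        3 ]
[  0  -19/8        4       -3  |     23/8 ]
[  0      0  -104/19   211/19  |  -184/19 ]
[  0      0        0  2097/52  |  -382/13 ]

REF = [-8 1 8 8 3; 0 -19/8 4 -3 23/8; 0 0 -104/19 211/19 -184/19; 0 0 0 2097/52 -382/13]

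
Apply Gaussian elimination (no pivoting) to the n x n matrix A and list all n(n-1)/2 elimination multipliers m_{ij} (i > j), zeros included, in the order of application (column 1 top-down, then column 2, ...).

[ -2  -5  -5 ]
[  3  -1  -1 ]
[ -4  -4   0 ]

Forward elimination:
R2 <- R2 - (-3/2)*R1:  [     0  -17/2  -17/2 ]
R3 <- R3 - (2)*R1:  [  0   6  10 ]
R3 <- R3 - (-12/17)*R2:  [ 0  0  4 ]
Multipliers (in order of application): m_{21} = -3/2, m_{31} = 2, m_{32} = -12/17

multipliers: -3/2, 2, -12/17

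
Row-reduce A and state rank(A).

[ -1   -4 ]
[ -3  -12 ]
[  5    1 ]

rank(A) = 2

Row reduction:
R2 <- R2 - (3)*R1:  [ 0  0 ]
R3 <- R3 - (-5)*R1:  [   0  -19 ]
R2 <-> R3   (pivot in column 2 was zero)
[ -1   -4 ]
[  0  -19 ]
[  0    0 ]
Row echelon form:
[ -1   -4 ]
[  0  -19 ]
[  0    0 ]
Nonzero rows / pivot columns: 2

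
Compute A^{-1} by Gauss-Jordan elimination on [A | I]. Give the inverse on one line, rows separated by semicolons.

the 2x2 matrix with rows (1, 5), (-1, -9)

inverse = [9/4 5/4; -1/4 -1/4]

Gauss-Jordan on [A | I]:
R2 <- R2 - (-1)*R1:  [  0  -4  |   1   1 ]
R2 <- (1/-4)*R2:  [    0     1  |  -1/4  -1/4 ]
R1 <- R1 - (5)*R2:  [   1    0  |  9/4  5/4 ]
Right block of [I | A^{-1}] is the inverse:
[  9/4   5/4 ]
[ -1/4  -1/4 ]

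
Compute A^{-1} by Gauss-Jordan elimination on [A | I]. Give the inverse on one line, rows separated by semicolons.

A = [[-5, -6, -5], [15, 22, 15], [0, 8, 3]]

Gauss-Jordan on [A | I]:
R1 <- (1/-5)*R1:  [    1   6/5     1  |  -1/5     0     0 ]
R2 <- R2 - (15)*R1:  [ 0  4  0  |  3  1  0 ]
R2 <- (1/4)*R2:  [   0    1    0  |  3/4  1/4    0 ]
R1 <- R1 - (6/5)*R2:  [      1       0       1  |  -11/10   -3/10       0 ]
R3 <- R3 - (8)*R2:  [  0   0   3  |  -6  -2   1 ]
R3 <- (1/3)*R3:  [    0     0     1  |    -2  -2/3   1/3 ]
R1 <- R1 - (1)*R3:  [     1      0      0  |   9/10  11/30   -1/3 ]
Right block of [I | A^{-1}] is the inverse:
[ 9/10  11/30  -1/3 ]
[  3/4    1/4     0 ]
[   -2   -2/3   1/3 ]

inverse = [9/10 11/30 -1/3; 3/4 1/4 0; -2 -2/3 1/3]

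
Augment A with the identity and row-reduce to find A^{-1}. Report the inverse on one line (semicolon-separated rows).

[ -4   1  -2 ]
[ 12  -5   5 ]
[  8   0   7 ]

Gauss-Jordan on [A | I]:
R1 <- (1/-4)*R1:  [    1  -1/4   1/2  |  -1/4     0     0 ]
R2 <- R2 - (12)*R1:  [  0  -2  -1  |   3   1   0 ]
R3 <- R3 - (8)*R1:  [ 0  2  3  |  2  0  1 ]
R2 <- (1/-2)*R2:  [    0     1   1/2  |  -3/2  -1/2     0 ]
R1 <- R1 - (-1/4)*R2:  [    1     0   5/8  |  -5/8  -1/8     0 ]
R3 <- R3 - (2)*R2:  [ 0  0  2  |  5  1  1 ]
R3 <- (1/2)*R3:  [   0    0    1  |  5/2  1/2  1/2 ]
R1 <- R1 - (5/8)*R3:  [      1       0       0  |  -35/16   -7/16   -5/16 ]
R2 <- R2 - (1/2)*R3:  [     0      1      0  |  -11/4   -3/4   -1/4 ]
Right block of [I | A^{-1}] is the inverse:
[ -35/16  -7/16  -5/16 ]
[  -11/4   -3/4   -1/4 ]
[    5/2    1/2    1/2 ]

inverse = [-35/16 -7/16 -5/16; -11/4 -3/4 -1/4; 5/2 1/2 1/2]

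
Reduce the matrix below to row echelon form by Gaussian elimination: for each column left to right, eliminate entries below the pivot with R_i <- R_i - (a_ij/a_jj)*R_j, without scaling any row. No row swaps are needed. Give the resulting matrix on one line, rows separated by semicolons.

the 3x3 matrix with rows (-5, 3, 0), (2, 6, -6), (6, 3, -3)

REF = [-5 3 0; 0 36/5 -6; 0 0 5/2]

Forward elimination:
R2 <- R2 - (-2/5)*R1:  [    0  36/5    -6 ]
R3 <- R3 - (-6/5)*R1:  [    0  33/5    -3 ]
R3 <- R3 - (11/12)*R2:  [   0    0  5/2 ]
Row echelon form:
[ -5     3    0 ]
[  0  36/5   -6 ]
[  0     0  5/2 ]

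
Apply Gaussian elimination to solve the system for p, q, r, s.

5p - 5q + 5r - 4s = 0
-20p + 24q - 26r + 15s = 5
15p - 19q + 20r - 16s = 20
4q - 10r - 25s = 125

(-4, 0, 0, -5)

Forward elimination on [A|b]:
R2 <- R2 - (-4)*R1:  [  0   4  -6  -1   5 ]
R3 <- R3 - (3)*R1:  [  0  -4   5  -4  20 ]
R3 <- R3 - (-1)*R2:  [  0   0  -1  -5  25 ]
R4 <- R4 - (1)*R2:  [   0    0   -4  -24  120 ]
R4 <- R4 - (4)*R3:  [  0   0   0  -4  20 ]
Row echelon form:
[ 5  -5   5  -4  |   0 ]
[ 0   4  -6  -1  |   5 ]
[ 0   0  -1  -5  |  25 ]
[ 0   0   0  -4  |  20 ]
Back-substitution:
s = (20) / -4 = -5
r = (25 - (-5)*(-5)) / -1 = 0
q = (5 - (-6)*(0) - (-1)*(-5)) / 4 = 0
p = (0 - (-5)*(0) - (5)*(0) - (-4)*(-5)) / 5 = -4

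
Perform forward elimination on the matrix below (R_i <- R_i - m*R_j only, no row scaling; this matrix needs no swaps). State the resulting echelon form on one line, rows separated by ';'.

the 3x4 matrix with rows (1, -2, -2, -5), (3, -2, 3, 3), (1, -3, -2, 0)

REF = [1 -2 -2 -5; 0 4 9 18; 0 0 9/4 19/2]

Forward elimination:
R2 <- R2 - (3)*R1:  [  0   4   9  18 ]
R3 <- R3 - (1)*R1:  [  0  -1   0   5 ]
R3 <- R3 - (-1/4)*R2:  [    0     0   9/4  19/2 ]
Row echelon form:
[ 1  -2   -2    -5 ]
[ 0   4    9    18 ]
[ 0   0  9/4  19/2 ]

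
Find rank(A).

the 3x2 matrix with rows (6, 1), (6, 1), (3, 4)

rank(A) = 2

Row reduction:
R2 <- R2 - (1)*R1:  [ 0  0 ]
R3 <- R3 - (1/2)*R1:  [   0  7/2 ]
R2 <-> R3   (pivot in column 2 was zero)
[ 6    1 ]
[ 0  7/2 ]
[ 0    0 ]
Row echelon form:
[ 6    1 ]
[ 0  7/2 ]
[ 0    0 ]
Nonzero rows / pivot columns: 2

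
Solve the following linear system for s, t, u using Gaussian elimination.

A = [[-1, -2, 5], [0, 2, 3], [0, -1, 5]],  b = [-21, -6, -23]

(-5, 3, -4)

Forward elimination on [A|b]:
R3 <- R3 - (-1/2)*R2:  [    0     0  13/2   -26 ]
Row echelon form:
[ -1  -2     5  |  -21 ]
[  0   2     3  |   -6 ]
[  0   0  13/2  |  -26 ]
Back-substitution:
u = (-26) / (13/2) = -4
t = (-6 - (3)*(-4)) / 2 = 3
s = (-21 - (-2)*(3) - (5)*(-4)) / -1 = -5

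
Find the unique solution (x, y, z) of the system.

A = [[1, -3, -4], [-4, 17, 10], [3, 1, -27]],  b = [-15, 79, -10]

(4, 5, 1)

Forward elimination on [A|b]:
R2 <- R2 - (-4)*R1:  [  0   5  -6  19 ]
R3 <- R3 - (3)*R1:  [   0   10  -15   35 ]
R3 <- R3 - (2)*R2:  [  0   0  -3  -3 ]
Row echelon form:
[ 1  -3  -4  |  -15 ]
[ 0   5  -6  |   19 ]
[ 0   0  -3  |   -3 ]
Back-substitution:
z = (-3) / -3 = 1
y = (19 - (-6)*(1)) / 5 = 5
x = (-15 - (-3)*(5) - (-4)*(1)) / 1 = 4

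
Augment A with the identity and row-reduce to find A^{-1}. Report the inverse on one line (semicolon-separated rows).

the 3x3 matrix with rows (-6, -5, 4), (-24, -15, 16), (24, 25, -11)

Gauss-Jordan on [A | I]:
R1 <- (1/-6)*R1:  [    1   5/6  -2/3  |  -1/6     0     0 ]
R2 <- R2 - (-24)*R1:  [  0   5   0  |  -4   1   0 ]
R3 <- R3 - (24)*R1:  [ 0  5  5  |  4  0  1 ]
R2 <- (1/5)*R2:  [    0     1     0  |  -4/5   1/5     0 ]
R1 <- R1 - (5/6)*R2:  [    1     0  -2/3  |   1/2  -1/6     0 ]
R3 <- R3 - (5)*R2:  [  0   0   5  |   8  -1   1 ]
R3 <- (1/5)*R3:  [    0     0     1  |   8/5  -1/5   1/5 ]
R1 <- R1 - (-2/3)*R3:  [     1      0      0  |  47/30  -3/10   2/15 ]
Right block of [I | A^{-1}] is the inverse:
[ 47/30  -3/10  2/15 ]
[  -4/5    1/5     0 ]
[   8/5   -1/5   1/5 ]

inverse = [47/30 -3/10 2/15; -4/5 1/5 0; 8/5 -1/5 1/5]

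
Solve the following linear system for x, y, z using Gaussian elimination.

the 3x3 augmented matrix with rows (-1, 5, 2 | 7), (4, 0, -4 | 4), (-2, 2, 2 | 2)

Forward elimination on [A|b]:
R2 <- R2 - (-4)*R1:  [  0  20   4  32 ]
R3 <- R3 - (2)*R1:  [   0   -8   -2  -12 ]
R3 <- R3 - (-2/5)*R2:  [    0     0  -2/5   4/5 ]
Row echelon form:
[ -1   5     2  |    7 ]
[  0  20     4  |   32 ]
[  0   0  -2/5  |  4/5 ]
Back-substitution:
z = (4/5) / (-2/5) = -2
y = (32 - (4)*(-2)) / 20 = 2
x = (7 - (5)*(2) - (2)*(-2)) / -1 = -1

(-1, 2, -2)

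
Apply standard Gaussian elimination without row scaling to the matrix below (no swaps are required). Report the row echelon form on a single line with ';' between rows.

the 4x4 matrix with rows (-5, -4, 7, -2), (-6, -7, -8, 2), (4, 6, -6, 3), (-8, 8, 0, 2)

REF = [-5 -4 7 -2; 0 -11/5 -82/5 22/5; 0 0 -234/11 7; 0 0 0 -586/117]

Forward elimination:
R2 <- R2 - (6/5)*R1:  [     0  -11/5  -82/5   22/5 ]
R3 <- R3 - (-4/5)*R1:  [    0  14/5  -2/5   7/5 ]
R4 <- R4 - (8/5)*R1:  [     0   72/5  -56/5   26/5 ]
R3 <- R3 - (-14/11)*R2:  [       0        0  -234/11        7 ]
R4 <- R4 - (-72/11)*R2:  [        0         0  -1304/11        34 ]
R4 <- R4 - (652/117)*R3:  [        0         0         0  -586/117 ]
Row echelon form:
[ -5     -4        7        -2 ]
[  0  -11/5    -82/5      22/5 ]
[  0      0  -234/11         7 ]
[  0      0        0  -586/117 ]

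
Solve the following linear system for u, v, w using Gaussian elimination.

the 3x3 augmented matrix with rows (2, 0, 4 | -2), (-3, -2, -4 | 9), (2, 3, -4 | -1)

Forward elimination on [A|b]:
R2 <- R2 - (-3/2)*R1:  [  0  -2   2   6 ]
R3 <- R3 - (1)*R1:  [  0   3  -8   1 ]
R3 <- R3 - (-3/2)*R2:  [  0   0  -5  10 ]
Row echelon form:
[ 2   0   4  |  -2 ]
[ 0  -2   2  |   6 ]
[ 0   0  -5  |  10 ]
Back-substitution:
w = (10) / -5 = -2
v = (6 - (2)*(-2)) / -2 = -5
u = (-2 - (4)*(-2)) / 2 = 3

(3, -5, -2)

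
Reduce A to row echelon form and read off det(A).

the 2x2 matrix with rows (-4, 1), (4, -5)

det(A) = 16

Forward elimination:
R2 <- R2 - (-1)*R1:  [  0  -4 ]
Upper-triangular form:
[ -4   1 ]
[  0  -4 ]
det(A) = (-1)^0 * (-4) * (-4) = 16  (0 row swaps -> sign +1)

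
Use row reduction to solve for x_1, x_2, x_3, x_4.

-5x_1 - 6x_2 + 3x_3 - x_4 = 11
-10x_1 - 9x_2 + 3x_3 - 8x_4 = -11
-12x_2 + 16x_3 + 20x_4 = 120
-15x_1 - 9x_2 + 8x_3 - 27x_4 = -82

(0, -2, 1, 4)

Forward elimination on [A|b]:
R2 <- R2 - (2)*R1:  [   0    3   -3   -6  -33 ]
R4 <- R4 - (3)*R1:  [    0     9    -1   -24  -115 ]
R3 <- R3 - (-4)*R2:  [   0    0    4   -4  -12 ]
R4 <- R4 - (3)*R2:  [   0    0    8   -6  -16 ]
R4 <- R4 - (2)*R3:  [ 0  0  0  2  8 ]
Row echelon form:
[ -5  -6   3  -1  |   11 ]
[  0   3  -3  -6  |  -33 ]
[  0   0   4  -4  |  -12 ]
[  0   0   0   2  |    8 ]
Back-substitution:
x_4 = (8) / 2 = 4
x_3 = (-12 - (-4)*(4)) / 4 = 1
x_2 = (-33 - (-3)*(1) - (-6)*(4)) / 3 = -2
x_1 = (11 - (-6)*(-2) - (3)*(1) - (-1)*(4)) / -5 = 0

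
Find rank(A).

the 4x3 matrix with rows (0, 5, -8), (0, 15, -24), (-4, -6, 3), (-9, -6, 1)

rank(A) = 3

Row reduction:
R1 <-> R3   (pivot in column 1 was zero)
[ -4  -6    3 ]
[  0  15  -24 ]
[  0   5   -8 ]
[ -9  -6    1 ]
R4 <- R4 - (9/4)*R1:  [     0   15/2  -23/4 ]
R3 <- R3 - (1/3)*R2:  [ 0  0  0 ]
R4 <- R4 - (1/2)*R2:  [    0     0  25/4 ]
R3 <-> R4   (pivot in column 3 was zero)
[ -4  -6     3 ]
[  0  15   -24 ]
[  0   0  25/4 ]
[  0   0     0 ]
Row echelon form:
[ -4  -6     3 ]
[  0  15   -24 ]
[  0   0  25/4 ]
[  0   0     0 ]
Nonzero rows / pivot columns: 3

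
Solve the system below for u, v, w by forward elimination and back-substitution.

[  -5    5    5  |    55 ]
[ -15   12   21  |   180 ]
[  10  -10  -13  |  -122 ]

Forward elimination on [A|b]:
R2 <- R2 - (3)*R1:  [  0  -3   6  15 ]
R3 <- R3 - (-2)*R1:  [   0    0   -3  -12 ]
Row echelon form:
[ -5   5   5  |   55 ]
[  0  -3   6  |   15 ]
[  0   0  -3  |  -12 ]
Back-substitution:
w = (-12) / -3 = 4
v = (15 - (6)*(4)) / -3 = 3
u = (55 - (5)*(3) - (5)*(4)) / -5 = -4

(-4, 3, 4)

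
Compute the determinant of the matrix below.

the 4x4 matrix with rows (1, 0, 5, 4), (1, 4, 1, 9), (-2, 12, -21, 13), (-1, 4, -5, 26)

Forward elimination:
R2 <- R2 - (1)*R1:  [  0   4  -4   5 ]
R3 <- R3 - (-2)*R1:  [   0   12  -11   21 ]
R4 <- R4 - (-1)*R1:  [  0   4   0  30 ]
R3 <- R3 - (3)*R2:  [ 0  0  1  6 ]
R4 <- R4 - (1)*R2:  [  0   0   4  25 ]
R4 <- R4 - (4)*R3:  [ 0  0  0  1 ]
Upper-triangular form:
[ 1  0   5  4 ]
[ 0  4  -4  5 ]
[ 0  0   1  6 ]
[ 0  0   0  1 ]
det(A) = (-1)^0 * (1) * (4) * (1) * (1) = 4  (0 row swaps -> sign +1)

det(A) = 4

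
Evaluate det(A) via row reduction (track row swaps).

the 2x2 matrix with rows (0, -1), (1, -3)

Forward elimination:
R1 <-> R2   (pivot in column 1 was zero)
[ 1  -3 ]
[ 0  -1 ]
Upper-triangular form:
[ 1  -3 ]
[ 0  -1 ]
det(A) = (-1)^1 * (1) * (-1) = 1  (1 row swap -> sign -1)

det(A) = 1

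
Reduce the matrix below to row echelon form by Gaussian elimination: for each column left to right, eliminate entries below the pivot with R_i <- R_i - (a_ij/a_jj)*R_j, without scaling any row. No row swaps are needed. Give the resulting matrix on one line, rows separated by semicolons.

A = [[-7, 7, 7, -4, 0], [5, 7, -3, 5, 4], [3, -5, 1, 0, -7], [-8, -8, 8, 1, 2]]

REF = [-7 7 7 -4 0; 0 12 2 15/7 4; 0 0 13/3 -19/14 -19/3; 0 0 0 843/91 146/13]

Forward elimination:
R2 <- R2 - (-5/7)*R1:  [    0    12     2  15/7     4 ]
R3 <- R3 - (-3/7)*R1:  [     0     -2      4  -12/7     -7 ]
R4 <- R4 - (8/7)*R1:  [    0   -16     0  39/7     2 ]
R3 <- R3 - (-1/6)*R2:  [      0       0    13/3  -19/14   -19/3 ]
R4 <- R4 - (-4/3)*R2:  [    0     0   8/3  59/7  22/3 ]
R4 <- R4 - (8/13)*R3:  [      0       0       0  843/91  146/13 ]
Row echelon form:
[ -7   7     7      -4       0 ]
[  0  12     2    15/7       4 ]
[  0   0  13/3  -19/14   -19/3 ]
[  0   0     0  843/91  146/13 ]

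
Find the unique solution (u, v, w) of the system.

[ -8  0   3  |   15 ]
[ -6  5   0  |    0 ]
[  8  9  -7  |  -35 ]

(0, 0, 5)

Forward elimination on [A|b]:
R2 <- R2 - (3/4)*R1:  [     0      5   -9/4  -45/4 ]
R3 <- R3 - (-1)*R1:  [   0    9   -4  -20 ]
R3 <- R3 - (9/5)*R2:  [    0     0  1/20   1/4 ]
Row echelon form:
[ -8  0     3  |     15 ]
[  0  5  -9/4  |  -45/4 ]
[  0  0  1/20  |    1/4 ]
Back-substitution:
w = (1/4) / (1/20) = 5
v = (-45/4 - (-9/4)*(5)) / 5 = 0
u = (15 - (3)*(5)) / -8 = 0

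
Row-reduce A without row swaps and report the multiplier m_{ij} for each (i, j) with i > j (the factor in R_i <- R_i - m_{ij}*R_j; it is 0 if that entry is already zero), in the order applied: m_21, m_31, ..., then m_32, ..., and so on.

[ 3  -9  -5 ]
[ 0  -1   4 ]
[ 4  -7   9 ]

multipliers: 0, 4/3, -5

Forward elimination:
R2: entry in column 1 is already 0 -> m_{21} = 0 (no row operation needed)
R3 <- R3 - (4/3)*R1:  [    0     5  47/3 ]
R3 <- R3 - (-5)*R2:  [     0      0  107/3 ]
Multipliers (in order of application): m_{21} = 0, m_{31} = 4/3, m_{32} = -5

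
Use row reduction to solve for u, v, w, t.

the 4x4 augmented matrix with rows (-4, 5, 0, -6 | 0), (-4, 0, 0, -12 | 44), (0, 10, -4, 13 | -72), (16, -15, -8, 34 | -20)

Forward elimination on [A|b]:
R2 <- R2 - (1)*R1:  [  0  -5   0  -6  44 ]
R4 <- R4 - (-4)*R1:  [   0    5   -8   10  -20 ]
R3 <- R3 - (-2)*R2:  [  0   0  -4   1  16 ]
R4 <- R4 - (-1)*R2:  [  0   0  -8   4  24 ]
R4 <- R4 - (2)*R3:  [  0   0   0   2  -8 ]
Row echelon form:
[ -4   5   0  -6  |   0 ]
[  0  -5   0  -6  |  44 ]
[  0   0  -4   1  |  16 ]
[  0   0   0   2  |  -8 ]
Back-substitution:
t = (-8) / 2 = -4
w = (16 - (1)*(-4)) / -4 = -5
v = (44 - (-6)*(-4)) / -5 = -4
u = (0 - (5)*(-4) - (-6)*(-4)) / -4 = 1

(1, -4, -5, -4)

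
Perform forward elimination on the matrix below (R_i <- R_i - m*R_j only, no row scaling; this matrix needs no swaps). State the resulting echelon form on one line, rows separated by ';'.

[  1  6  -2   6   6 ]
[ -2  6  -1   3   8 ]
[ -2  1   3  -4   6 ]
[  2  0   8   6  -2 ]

REF = [1 6 -2 6 6; 0 18 -5 15 20; 0 0 47/18 -17/6 32/9; 0 0 0 630/47 -586/47]

Forward elimination:
R2 <- R2 - (-2)*R1:  [  0  18  -5  15  20 ]
R3 <- R3 - (-2)*R1:  [  0  13  -1   8  18 ]
R4 <- R4 - (2)*R1:  [   0  -12   12   -6  -14 ]
R3 <- R3 - (13/18)*R2:  [     0      0  47/18  -17/6   32/9 ]
R4 <- R4 - (-2/3)*R2:  [    0     0  26/3     4  -2/3 ]
R4 <- R4 - (156/47)*R3:  [       0        0        0   630/47  -586/47 ]
Row echelon form:
[ 1   6     -2       6        6 ]
[ 0  18     -5      15       20 ]
[ 0   0  47/18   -17/6     32/9 ]
[ 0   0      0  630/47  -586/47 ]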